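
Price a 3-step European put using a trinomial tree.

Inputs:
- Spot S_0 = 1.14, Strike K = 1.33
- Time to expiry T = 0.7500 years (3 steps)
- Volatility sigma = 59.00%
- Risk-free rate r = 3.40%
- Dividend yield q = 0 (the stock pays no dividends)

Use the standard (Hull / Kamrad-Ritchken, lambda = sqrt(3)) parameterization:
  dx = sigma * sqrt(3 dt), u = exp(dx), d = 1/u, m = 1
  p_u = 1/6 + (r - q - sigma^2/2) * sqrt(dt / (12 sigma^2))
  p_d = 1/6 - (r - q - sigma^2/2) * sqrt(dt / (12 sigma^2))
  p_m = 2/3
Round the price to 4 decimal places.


Answer: Price = V(0,0) = 0.3344

Derivation:
dt = T/N = 0.250000; dx = sigma*sqrt(3*dt) = 0.510955
u = exp(dx) = 1.666882; d = 1/u = 0.599922
p_u = 0.132405, p_m = 0.666667, p_d = 0.200928
Discount per step: exp(-r*dt) = 0.991536
Stock lattice S(k, j) with j the centered position index:
  k=0: S(0,+0) = 1.1400
  k=1: S(1,-1) = 0.6839; S(1,+0) = 1.1400; S(1,+1) = 1.9002
  k=2: S(2,-2) = 0.4103; S(2,-1) = 0.6839; S(2,+0) = 1.1400; S(2,+1) = 1.9002; S(2,+2) = 3.1675
  k=3: S(3,-3) = 0.2461; S(3,-2) = 0.4103; S(3,-1) = 0.6839; S(3,+0) = 1.1400; S(3,+1) = 1.9002; S(3,+2) = 3.1675; S(3,+3) = 5.2798
Terminal payoffs V(N, j) = max(K - S_T, 0):
  V(3,-3) = 1.083856; V(3,-2) = 0.919706; V(3,-1) = 0.646088; V(3,+0) = 0.190000; V(3,+1) = 0.000000; V(3,+2) = 0.000000; V(3,+3) = 0.000000
Backward induction: V(k, j) = exp(-r*dt) * [p_u * V(k+1, j+1) + p_m * V(k+1, j) + p_d * V(k+1, j-1)]
  V(2,-2) = exp(-r*dt) * [p_u*0.646088 + p_m*0.919706 + p_d*1.083856] = 0.908703
  V(2,-1) = exp(-r*dt) * [p_u*0.190000 + p_m*0.646088 + p_d*0.919706] = 0.635255
  V(2,+0) = exp(-r*dt) * [p_u*0.000000 + p_m*0.190000 + p_d*0.646088] = 0.254313
  V(2,+1) = exp(-r*dt) * [p_u*0.000000 + p_m*0.000000 + p_d*0.190000] = 0.037853
  V(2,+2) = exp(-r*dt) * [p_u*0.000000 + p_m*0.000000 + p_d*0.000000] = 0.000000
  V(1,-1) = exp(-r*dt) * [p_u*0.254313 + p_m*0.635255 + p_d*0.908703] = 0.634345
  V(1,+0) = exp(-r*dt) * [p_u*0.037853 + p_m*0.254313 + p_d*0.635255] = 0.299637
  V(1,+1) = exp(-r*dt) * [p_u*0.000000 + p_m*0.037853 + p_d*0.254313] = 0.075688
  V(0,+0) = exp(-r*dt) * [p_u*0.075688 + p_m*0.299637 + p_d*0.634345] = 0.334383


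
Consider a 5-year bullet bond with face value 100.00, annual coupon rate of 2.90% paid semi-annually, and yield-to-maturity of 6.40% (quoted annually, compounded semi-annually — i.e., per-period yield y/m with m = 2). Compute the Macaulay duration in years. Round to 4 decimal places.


Answer: Macaulay duration = 4.6581 years

Derivation:
Coupon per period c = face * coupon_rate / m = 1.450000
Periods per year m = 2; per-period yield y/m = 0.032000
Number of cashflows N = 10
Cashflows (t years, CF_t, discount factor 1/(1+y/m)^(m*t), PV):
  t = 0.5000: CF_t = 1.450000, DF = 0.968992, PV = 1.405039
  t = 1.0000: CF_t = 1.450000, DF = 0.938946, PV = 1.361472
  t = 1.5000: CF_t = 1.450000, DF = 0.909831, PV = 1.319255
  t = 2.0000: CF_t = 1.450000, DF = 0.881620, PV = 1.278348
  t = 2.5000: CF_t = 1.450000, DF = 0.854283, PV = 1.238710
  t = 3.0000: CF_t = 1.450000, DF = 0.827793, PV = 1.200300
  t = 3.5000: CF_t = 1.450000, DF = 0.802125, PV = 1.163081
  t = 4.0000: CF_t = 1.450000, DF = 0.777253, PV = 1.127017
  t = 4.5000: CF_t = 1.450000, DF = 0.753152, PV = 1.092071
  t = 5.0000: CF_t = 101.450000, DF = 0.729799, PV = 74.038068
Price P = sum_t PV_t = 85.223361
Macaulay numerator sum_t t * PV_t:
  t * PV_t at t = 0.5000: 0.702519
  t * PV_t at t = 1.0000: 1.361472
  t * PV_t at t = 1.5000: 1.978883
  t * PV_t at t = 2.0000: 2.556697
  t * PV_t at t = 2.5000: 3.096774
  t * PV_t at t = 3.0000: 3.600900
  t * PV_t at t = 3.5000: 4.070785
  t * PV_t at t = 4.0000: 4.508068
  t * PV_t at t = 4.5000: 4.914318
  t * PV_t at t = 5.0000: 370.190341
Macaulay duration D = (sum_t t * PV_t) / P = 396.980756 / 85.223361 = 4.658121


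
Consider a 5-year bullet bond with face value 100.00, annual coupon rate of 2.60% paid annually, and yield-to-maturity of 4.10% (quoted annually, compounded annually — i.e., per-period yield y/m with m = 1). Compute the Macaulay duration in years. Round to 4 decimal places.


Answer: Macaulay duration = 4.7428 years

Derivation:
Coupon per period c = face * coupon_rate / m = 2.600000
Periods per year m = 1; per-period yield y/m = 0.041000
Number of cashflows N = 5
Cashflows (t years, CF_t, discount factor 1/(1+y/m)^(m*t), PV):
  t = 1.0000: CF_t = 2.600000, DF = 0.960615, PV = 2.497598
  t = 2.0000: CF_t = 2.600000, DF = 0.922781, PV = 2.399230
  t = 3.0000: CF_t = 2.600000, DF = 0.886437, PV = 2.304736
  t = 4.0000: CF_t = 2.600000, DF = 0.851524, PV = 2.213963
  t = 5.0000: CF_t = 102.600000, DF = 0.817987, PV = 83.925457
Price P = sum_t PV_t = 93.340984
Macaulay numerator sum_t t * PV_t:
  t * PV_t at t = 1.0000: 2.497598
  t * PV_t at t = 2.0000: 4.798460
  t * PV_t at t = 3.0000: 6.914208
  t * PV_t at t = 4.0000: 8.855853
  t * PV_t at t = 5.0000: 419.627283
Macaulay duration D = (sum_t t * PV_t) / P = 442.693403 / 93.340984 = 4.742755


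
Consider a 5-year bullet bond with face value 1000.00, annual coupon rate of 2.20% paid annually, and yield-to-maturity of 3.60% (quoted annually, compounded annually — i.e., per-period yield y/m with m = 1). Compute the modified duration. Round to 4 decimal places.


Coupon per period c = face * coupon_rate / m = 22.000000
Periods per year m = 1; per-period yield y/m = 0.036000
Number of cashflows N = 5
Cashflows (t years, CF_t, discount factor 1/(1+y/m)^(m*t), PV):
  t = 1.0000: CF_t = 22.000000, DF = 0.965251, PV = 21.235521
  t = 2.0000: CF_t = 22.000000, DF = 0.931709, PV = 20.497607
  t = 3.0000: CF_t = 22.000000, DF = 0.899333, PV = 19.785335
  t = 4.0000: CF_t = 22.000000, DF = 0.868082, PV = 19.097814
  t = 5.0000: CF_t = 1022.000000, DF = 0.837917, PV = 856.351610
Price P = sum_t PV_t = 936.967888
First compute Macaulay numerator sum_t t * PV_t:
  t * PV_t at t = 1.0000: 21.235521
  t * PV_t at t = 2.0000: 40.995215
  t * PV_t at t = 3.0000: 59.356006
  t * PV_t at t = 4.0000: 76.391256
  t * PV_t at t = 5.0000: 4281.758052
Macaulay duration D = 4479.736050 / 936.967888 = 4.781099
Modified duration = D / (1 + y/m) = 4.781099 / (1 + 0.036000) = 4.614960

Answer: Modified duration = 4.6150


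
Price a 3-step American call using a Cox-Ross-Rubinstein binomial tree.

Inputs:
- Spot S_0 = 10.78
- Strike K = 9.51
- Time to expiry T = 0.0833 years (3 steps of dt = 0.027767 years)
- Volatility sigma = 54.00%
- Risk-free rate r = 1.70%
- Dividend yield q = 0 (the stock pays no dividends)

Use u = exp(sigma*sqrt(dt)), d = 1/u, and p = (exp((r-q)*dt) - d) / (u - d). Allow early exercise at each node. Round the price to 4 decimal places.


Answer: Price = V(0,0) = 1.4631

Derivation:
dt = T/N = 0.027767
u = exp(sigma*sqrt(dt)) = 1.094155; d = 1/u = 0.913948
p = (exp((r-q)*dt) - d) / (u - d) = 0.480140
Discount per step: exp(-r*dt) = 0.999528
Stock lattice S(k, i) with i counting down-moves:
  k=0: S(0,0) = 10.7800
  k=1: S(1,0) = 11.7950; S(1,1) = 9.8524
  k=2: S(2,0) = 12.9055; S(2,1) = 10.7800; S(2,2) = 9.0045
  k=3: S(3,0) = 14.1207; S(3,1) = 11.7950; S(3,2) = 9.8524; S(3,3) = 8.2297
Terminal payoffs V(N, i) = max(S_T - K, 0):
  V(3,0) = 4.610654; V(3,1) = 2.284986; V(3,2) = 0.342356; V(3,3) = 0.000000
Backward induction: V(k, i) = exp(-r*dt) * [p * V(k+1, i) + (1-p) * V(k+1, i+1)]; then take max(V_cont, immediate exercise) for American.
  V(2,0) = exp(-r*dt) * [p*4.610654 + (1-p)*2.284986] = 3.400026; exercise = 3.395539; V(2,0) = max -> 3.400026
  V(2,1) = exp(-r*dt) * [p*2.284986 + (1-p)*0.342356] = 1.274488; exercise = 1.270000; V(2,1) = max -> 1.274488
  V(2,2) = exp(-r*dt) * [p*0.342356 + (1-p)*0.000000] = 0.164301; exercise = 0.000000; V(2,2) = max -> 0.164301
  V(1,0) = exp(-r*dt) * [p*3.400026 + (1-p)*1.274488] = 2.293960; exercise = 2.284986; V(1,0) = max -> 2.293960
  V(1,1) = exp(-r*dt) * [p*1.274488 + (1-p)*0.164301] = 0.697017; exercise = 0.342356; V(1,1) = max -> 0.697017
  V(0,0) = exp(-r*dt) * [p*2.293960 + (1-p)*0.697017] = 1.463082; exercise = 1.270000; V(0,0) = max -> 1.463082


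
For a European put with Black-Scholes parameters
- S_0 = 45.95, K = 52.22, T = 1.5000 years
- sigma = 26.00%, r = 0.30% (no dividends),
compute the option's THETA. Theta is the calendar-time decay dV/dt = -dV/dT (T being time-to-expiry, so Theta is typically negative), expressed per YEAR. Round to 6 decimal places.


d1 = -0.2283417933; d2 = -0.5467754599
phi(d1) = 0.3886762592; exp(-qT) = 1.0000000000; exp(-rT) = 0.9955101098
Theta = -S*exp(-qT)*phi(d1)*sigma/(2*sqrt(T)) + r*K*exp(-rT)*N(-d2) - q*S*exp(-qT)*N(-d1)
N(-d1) = 0.5903097319; N(-d2) = 0.7077334977; sqrt(T) = 1.2247448714
Term 1 = -45.9500 * 1.0000000000 * 0.3886762592 * 0.2600 / (2 * 1.2247448714) = -1.8957071702
Term 2 = 0.0030 * 52.2200 * 0.9955101098 * 0.7077334977 = 0.1103757198
Term 3 = 0 (no dividend yield, q = 0)
Theta = -1.8957071702 + (0.1103757198) + (0.0000000000) = -1.785331

Answer: Theta = -1.785331


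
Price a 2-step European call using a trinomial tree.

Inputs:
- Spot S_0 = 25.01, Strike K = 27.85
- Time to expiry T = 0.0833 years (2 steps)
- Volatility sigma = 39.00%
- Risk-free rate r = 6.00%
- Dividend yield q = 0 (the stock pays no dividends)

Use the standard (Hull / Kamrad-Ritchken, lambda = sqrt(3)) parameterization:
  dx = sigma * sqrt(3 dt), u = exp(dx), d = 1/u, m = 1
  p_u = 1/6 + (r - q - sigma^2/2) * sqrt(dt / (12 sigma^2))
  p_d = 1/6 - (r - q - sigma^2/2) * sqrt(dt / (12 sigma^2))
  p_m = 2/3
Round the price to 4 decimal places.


Answer: Price = V(0,0) = 0.3236

Derivation:
dt = T/N = 0.041650; dx = sigma*sqrt(3*dt) = 0.137858
u = exp(dx) = 1.147813; d = 1/u = 0.871222
p_u = 0.164242, p_m = 0.666667, p_d = 0.169091
Discount per step: exp(-r*dt) = 0.997504
Stock lattice S(k, j) with j the centered position index:
  k=0: S(0,+0) = 25.0100
  k=1: S(1,-1) = 21.7893; S(1,+0) = 25.0100; S(1,+1) = 28.7068
  k=2: S(2,-2) = 18.9833; S(2,-1) = 21.7893; S(2,+0) = 25.0100; S(2,+1) = 28.7068; S(2,+2) = 32.9500
Terminal payoffs V(N, j) = max(S_T - K, 0):
  V(2,-2) = 0.000000; V(2,-1) = 0.000000; V(2,+0) = 0.000000; V(2,+1) = 0.856799; V(2,+2) = 5.100032
Backward induction: V(k, j) = exp(-r*dt) * [p_u * V(k+1, j+1) + p_m * V(k+1, j) + p_d * V(k+1, j-1)]
  V(1,-1) = exp(-r*dt) * [p_u*0.000000 + p_m*0.000000 + p_d*0.000000] = 0.000000
  V(1,+0) = exp(-r*dt) * [p_u*0.856799 + p_m*0.000000 + p_d*0.000000] = 0.140371
  V(1,+1) = exp(-r*dt) * [p_u*5.100032 + p_m*0.856799 + p_d*0.000000] = 1.405323
  V(0,+0) = exp(-r*dt) * [p_u*1.405323 + p_m*0.140371 + p_d*0.000000] = 0.323584


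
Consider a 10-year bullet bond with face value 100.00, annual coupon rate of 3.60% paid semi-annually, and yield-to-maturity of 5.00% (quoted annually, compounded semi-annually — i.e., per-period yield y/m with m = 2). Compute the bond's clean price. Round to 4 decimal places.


Answer: Price = 89.0876

Derivation:
Coupon per period c = face * coupon_rate / m = 1.800000
Periods per year m = 2; per-period yield y/m = 0.025000
Number of cashflows N = 20
Cashflows (t years, CF_t, discount factor 1/(1+y/m)^(m*t), PV):
  t = 0.5000: CF_t = 1.800000, DF = 0.975610, PV = 1.756098
  t = 1.0000: CF_t = 1.800000, DF = 0.951814, PV = 1.713266
  t = 1.5000: CF_t = 1.800000, DF = 0.928599, PV = 1.671479
  t = 2.0000: CF_t = 1.800000, DF = 0.905951, PV = 1.630711
  t = 2.5000: CF_t = 1.800000, DF = 0.883854, PV = 1.590938
  t = 3.0000: CF_t = 1.800000, DF = 0.862297, PV = 1.552134
  t = 3.5000: CF_t = 1.800000, DF = 0.841265, PV = 1.514277
  t = 4.0000: CF_t = 1.800000, DF = 0.820747, PV = 1.477344
  t = 4.5000: CF_t = 1.800000, DF = 0.800728, PV = 1.441311
  t = 5.0000: CF_t = 1.800000, DF = 0.781198, PV = 1.406157
  t = 5.5000: CF_t = 1.800000, DF = 0.762145, PV = 1.371861
  t = 6.0000: CF_t = 1.800000, DF = 0.743556, PV = 1.338401
  t = 6.5000: CF_t = 1.800000, DF = 0.725420, PV = 1.305757
  t = 7.0000: CF_t = 1.800000, DF = 0.707727, PV = 1.273909
  t = 7.5000: CF_t = 1.800000, DF = 0.690466, PV = 1.242838
  t = 8.0000: CF_t = 1.800000, DF = 0.673625, PV = 1.212525
  t = 8.5000: CF_t = 1.800000, DF = 0.657195, PV = 1.182951
  t = 9.0000: CF_t = 1.800000, DF = 0.641166, PV = 1.154099
  t = 9.5000: CF_t = 1.800000, DF = 0.625528, PV = 1.125950
  t = 10.0000: CF_t = 101.800000, DF = 0.610271, PV = 62.125582
Price P = sum_t PV_t = 89.087586


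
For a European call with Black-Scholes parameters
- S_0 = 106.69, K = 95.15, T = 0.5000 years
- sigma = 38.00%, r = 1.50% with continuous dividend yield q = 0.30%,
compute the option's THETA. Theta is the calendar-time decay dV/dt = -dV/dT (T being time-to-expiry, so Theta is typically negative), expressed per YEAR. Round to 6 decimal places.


d1 = 0.5827037712; d2 = 0.3140031944
phi(d1) = 0.3366503664; exp(-qT) = 0.9985011244; exp(-rT) = 0.9925280548
Theta = -S*exp(-qT)*phi(d1)*sigma/(2*sqrt(T)) - r*K*exp(-rT)*N(d2) + q*S*exp(-qT)*N(d1)
N(d1) = 0.7199536330; N(d2) = 0.6232406937; sqrt(T) = 0.7071067812
Term 1 = -106.6900 * 0.9985011244 * 0.3366503664 * 0.3800 / (2 * 0.7071067812) = -9.6365141544
Term 2 = -0.0150 * 95.1500 * 0.9925280548 * 0.6232406937 = -0.8828738333
Term 3 = 0.0030 * 106.6900 * 0.9985011244 * 0.7199536330 = 0.2300901651
Theta = -9.6365141544 + (-0.8828738333) + (0.2300901651) = -10.289298

Answer: Theta = -10.289298


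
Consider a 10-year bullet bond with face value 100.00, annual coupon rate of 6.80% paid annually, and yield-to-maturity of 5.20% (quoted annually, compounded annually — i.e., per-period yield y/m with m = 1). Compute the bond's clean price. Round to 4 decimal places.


Coupon per period c = face * coupon_rate / m = 6.800000
Periods per year m = 1; per-period yield y/m = 0.052000
Number of cashflows N = 10
Cashflows (t years, CF_t, discount factor 1/(1+y/m)^(m*t), PV):
  t = 1.0000: CF_t = 6.800000, DF = 0.950570, PV = 6.463878
  t = 2.0000: CF_t = 6.800000, DF = 0.903584, PV = 6.144371
  t = 3.0000: CF_t = 6.800000, DF = 0.858920, PV = 5.840657
  t = 4.0000: CF_t = 6.800000, DF = 0.816464, PV = 5.551955
  t = 5.0000: CF_t = 6.800000, DF = 0.776106, PV = 5.277524
  t = 6.0000: CF_t = 6.800000, DF = 0.737744, PV = 5.016658
  t = 7.0000: CF_t = 6.800000, DF = 0.701277, PV = 4.768686
  t = 8.0000: CF_t = 6.800000, DF = 0.666613, PV = 4.532972
  t = 9.0000: CF_t = 6.800000, DF = 0.633663, PV = 4.308908
  t = 10.0000: CF_t = 106.800000, DF = 0.602341, PV = 64.330045
Price P = sum_t PV_t = 112.235654

Answer: Price = 112.2357


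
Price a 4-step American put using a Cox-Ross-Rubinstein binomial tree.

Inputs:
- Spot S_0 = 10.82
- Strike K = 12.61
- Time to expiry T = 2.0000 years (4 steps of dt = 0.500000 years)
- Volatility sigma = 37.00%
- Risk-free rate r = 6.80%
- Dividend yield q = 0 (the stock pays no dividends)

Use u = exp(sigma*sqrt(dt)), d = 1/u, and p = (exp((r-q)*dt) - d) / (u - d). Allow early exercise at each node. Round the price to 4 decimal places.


dt = T/N = 0.500000
u = exp(sigma*sqrt(dt)) = 1.299045; d = 1/u = 0.769796
p = (exp((r-q)*dt) - d) / (u - d) = 0.500310
Discount per step: exp(-r*dt) = 0.966572
Stock lattice S(k, i) with i counting down-moves:
  k=0: S(0,0) = 10.8200
  k=1: S(1,0) = 14.0557; S(1,1) = 8.3292
  k=2: S(2,0) = 18.2589; S(2,1) = 10.8200; S(2,2) = 6.4118
  k=3: S(3,0) = 23.7192; S(3,1) = 14.0557; S(3,2) = 8.3292; S(3,3) = 4.9358
  k=4: S(4,0) = 30.8123; S(4,1) = 18.2589; S(4,2) = 10.8200; S(4,3) = 6.4118; S(4,4) = 3.7995
Terminal payoffs V(N, i) = max(K - S_T, 0):
  V(4,0) = 0.000000; V(4,1) = 0.000000; V(4,2) = 1.790000; V(4,3) = 6.198218; V(4,4) = 8.810467
Backward induction: V(k, i) = exp(-r*dt) * [p * V(k+1, i) + (1-p) * V(k+1, i+1)]; then take max(V_cont, immediate exercise) for American.
  V(3,0) = exp(-r*dt) * [p*0.000000 + (1-p)*0.000000] = 0.000000; exercise = 0.000000; V(3,0) = max -> 0.000000
  V(3,1) = exp(-r*dt) * [p*0.000000 + (1-p)*1.790000] = 0.864546; exercise = 0.000000; V(3,1) = max -> 0.864546
  V(3,2) = exp(-r*dt) * [p*1.790000 + (1-p)*6.198218] = 3.859272; exercise = 4.280805; V(3,2) = max -> 4.280805
  V(3,3) = exp(-r*dt) * [p*6.198218 + (1-p)*8.810467] = 7.252701; exercise = 7.674235; V(3,3) = max -> 7.674235
  V(2,0) = exp(-r*dt) * [p*0.000000 + (1-p)*0.864546] = 0.417564; exercise = 0.000000; V(2,0) = max -> 0.417564
  V(2,1) = exp(-r*dt) * [p*0.864546 + (1-p)*4.280805] = 2.485652; exercise = 1.790000; V(2,1) = max -> 2.485652
  V(2,2) = exp(-r*dt) * [p*4.280805 + (1-p)*7.674235] = 5.776685; exercise = 6.198218; V(2,2) = max -> 6.198218
  V(1,0) = exp(-r*dt) * [p*0.417564 + (1-p)*2.485652] = 1.402464; exercise = 0.000000; V(1,0) = max -> 1.402464
  V(1,1) = exp(-r*dt) * [p*2.485652 + (1-p)*6.198218] = 4.195679; exercise = 4.280805; V(1,1) = max -> 4.280805
  V(0,0) = exp(-r*dt) * [p*1.402464 + (1-p)*4.280805] = 2.745781; exercise = 1.790000; V(0,0) = max -> 2.745781

Answer: Price = V(0,0) = 2.7458


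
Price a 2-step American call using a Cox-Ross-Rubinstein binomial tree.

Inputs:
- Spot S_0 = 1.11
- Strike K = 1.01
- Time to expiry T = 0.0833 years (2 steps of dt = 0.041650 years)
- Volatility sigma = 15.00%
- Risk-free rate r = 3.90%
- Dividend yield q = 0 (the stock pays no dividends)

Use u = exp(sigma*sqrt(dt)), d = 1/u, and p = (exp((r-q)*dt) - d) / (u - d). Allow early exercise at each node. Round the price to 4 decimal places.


Answer: Price = V(0,0) = 0.1033

Derivation:
dt = T/N = 0.041650
u = exp(sigma*sqrt(dt)) = 1.031086; d = 1/u = 0.969851
p = (exp((r-q)*dt) - d) / (u - d) = 0.518896
Discount per step: exp(-r*dt) = 0.998377
Stock lattice S(k, i) with i counting down-moves:
  k=0: S(0,0) = 1.1100
  k=1: S(1,0) = 1.1445; S(1,1) = 1.0765
  k=2: S(2,0) = 1.1801; S(2,1) = 1.1100; S(2,2) = 1.0441
Terminal payoffs V(N, i) = max(S_T - K, 0):
  V(2,0) = 0.170083; V(2,1) = 0.100000; V(2,2) = 0.034079
Backward induction: V(k, i) = exp(-r*dt) * [p * V(k+1, i) + (1-p) * V(k+1, i+1)]; then take max(V_cont, immediate exercise) for American.
  V(1,0) = exp(-r*dt) * [p*0.170083 + (1-p)*0.100000] = 0.136145; exercise = 0.134505; V(1,0) = max -> 0.136145
  V(1,1) = exp(-r*dt) * [p*0.100000 + (1-p)*0.034079] = 0.068174; exercise = 0.066535; V(1,1) = max -> 0.068174
  V(0,0) = exp(-r*dt) * [p*0.136145 + (1-p)*0.068174] = 0.103276; exercise = 0.100000; V(0,0) = max -> 0.103276


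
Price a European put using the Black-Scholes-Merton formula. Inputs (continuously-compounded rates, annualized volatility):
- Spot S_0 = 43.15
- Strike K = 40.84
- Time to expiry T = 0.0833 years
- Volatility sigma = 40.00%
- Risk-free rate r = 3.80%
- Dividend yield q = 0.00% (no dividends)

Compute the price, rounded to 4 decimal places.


d1 = (ln(S/K) + (r - q + 0.5*sigma^2) * T) / (sigma * sqrt(T)) = 0.56172831
d2 = d1 - sigma * sqrt(T) = 0.44628135
exp(-rT) = 0.99683960; exp(-qT) = 1.00000000
P = K * exp(-rT) * N(-d2) - S_0 * exp(-qT) * N(-d1)
N(-d1) = 0.28715057; N(-d2) = 0.32769701
P = 40.8400 * 0.99683960 * 0.32769701 - 43.1500 * 1.00000000 * 0.28715057 = 0.9503

Answer: Price = 0.9503


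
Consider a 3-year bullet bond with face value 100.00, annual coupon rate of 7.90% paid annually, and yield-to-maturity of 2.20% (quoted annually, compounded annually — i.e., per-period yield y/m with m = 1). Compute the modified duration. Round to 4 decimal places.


Coupon per period c = face * coupon_rate / m = 7.900000
Periods per year m = 1; per-period yield y/m = 0.022000
Number of cashflows N = 3
Cashflows (t years, CF_t, discount factor 1/(1+y/m)^(m*t), PV):
  t = 1.0000: CF_t = 7.900000, DF = 0.978474, PV = 7.729941
  t = 2.0000: CF_t = 7.900000, DF = 0.957411, PV = 7.563543
  t = 3.0000: CF_t = 107.900000, DF = 0.936801, PV = 101.080820
Price P = sum_t PV_t = 116.374305
First compute Macaulay numerator sum_t t * PV_t:
  t * PV_t at t = 1.0000: 7.729941
  t * PV_t at t = 2.0000: 15.127087
  t * PV_t at t = 3.0000: 303.242461
Macaulay duration D = 326.099489 / 116.374305 = 2.802161
Modified duration = D / (1 + y/m) = 2.802161 / (1 + 0.022000) = 2.741840

Answer: Modified duration = 2.7418


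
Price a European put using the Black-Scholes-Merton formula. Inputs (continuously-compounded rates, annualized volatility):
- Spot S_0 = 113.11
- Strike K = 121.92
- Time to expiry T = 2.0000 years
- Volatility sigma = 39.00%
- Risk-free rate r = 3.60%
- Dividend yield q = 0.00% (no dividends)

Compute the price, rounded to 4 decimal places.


d1 = (ln(S/K) + (r - q + 0.5*sigma^2) * T) / (sigma * sqrt(T)) = 0.27032457
d2 = d1 - sigma * sqrt(T) = -0.28121872
exp(-rT) = 0.93053090; exp(-qT) = 1.00000000
P = K * exp(-rT) * N(-d2) - S_0 * exp(-qT) * N(-d1)
N(-d1) = 0.39345528; N(-d2) = 0.61072867
P = 121.9200 * 0.93053090 * 0.61072867 - 113.1100 * 1.00000000 * 0.39345528 = 24.7836

Answer: Price = 24.7836


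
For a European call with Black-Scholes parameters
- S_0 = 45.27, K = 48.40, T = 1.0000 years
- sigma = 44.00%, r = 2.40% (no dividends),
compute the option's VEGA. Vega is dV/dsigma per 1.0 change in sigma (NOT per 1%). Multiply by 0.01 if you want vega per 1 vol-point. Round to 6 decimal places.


d1 = 0.1226016994; d2 = -0.3173983006
phi(d1) = 0.3959552332; exp(-qT) = 1.0000000000; exp(-rT) = 0.9762857098
Vega = S * exp(-qT) * phi(d1) * sqrt(T) = 45.2700 * 1.0000000000 * 0.3959552332 * 1.0000000000 = 17.924893

Answer: Vega = 17.924893


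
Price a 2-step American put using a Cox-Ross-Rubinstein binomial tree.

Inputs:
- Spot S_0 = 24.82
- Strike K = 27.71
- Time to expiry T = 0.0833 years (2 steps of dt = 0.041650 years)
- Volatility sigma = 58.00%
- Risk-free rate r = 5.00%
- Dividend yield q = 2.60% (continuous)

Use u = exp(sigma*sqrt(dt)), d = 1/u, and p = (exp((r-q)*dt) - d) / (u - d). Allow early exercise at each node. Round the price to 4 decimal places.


Answer: Price = V(0,0) = 3.6853

Derivation:
dt = T/N = 0.041650
u = exp(sigma*sqrt(dt)) = 1.125659; d = 1/u = 0.888369
p = (exp((r-q)*dt) - d) / (u - d) = 0.474657
Discount per step: exp(-r*dt) = 0.997920
Stock lattice S(k, i) with i counting down-moves:
  k=0: S(0,0) = 24.8200
  k=1: S(1,0) = 27.9388; S(1,1) = 22.0493
  k=2: S(2,0) = 31.4496; S(2,1) = 24.8200; S(2,2) = 19.5879
Terminal payoffs V(N, i) = max(K - S_T, 0):
  V(2,0) = 0.000000; V(2,1) = 2.890000; V(2,2) = 8.122078
Backward induction: V(k, i) = exp(-r*dt) * [p * V(k+1, i) + (1-p) * V(k+1, i+1)]; then take max(V_cont, immediate exercise) for American.
  V(1,0) = exp(-r*dt) * [p*0.000000 + (1-p)*2.890000] = 1.515083; exercise = 0.000000; V(1,0) = max -> 1.515083
  V(1,1) = exp(-r*dt) * [p*2.890000 + (1-p)*8.122078] = 5.626905; exercise = 5.660687; V(1,1) = max -> 5.660687
  V(0,0) = exp(-r*dt) * [p*1.515083 + (1-p)*5.660687] = 3.685264; exercise = 2.890000; V(0,0) = max -> 3.685264


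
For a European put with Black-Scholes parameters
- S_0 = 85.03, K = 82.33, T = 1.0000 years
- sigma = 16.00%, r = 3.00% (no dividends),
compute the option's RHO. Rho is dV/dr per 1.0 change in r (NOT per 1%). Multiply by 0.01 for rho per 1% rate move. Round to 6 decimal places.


Answer: Rho = -30.248349

Derivation:
d1 = 0.4691785880; d2 = 0.3091785880
phi(d1) = 0.3573631430; exp(-qT) = 1.0000000000; exp(-rT) = 0.9704455335
N(-d2) = 0.3785928404
Rho = -K*T*exp(-rT)*N(-d2) = -82.3300 * 1.0000 * 0.9704455335 * 0.3785928404 = -30.248349


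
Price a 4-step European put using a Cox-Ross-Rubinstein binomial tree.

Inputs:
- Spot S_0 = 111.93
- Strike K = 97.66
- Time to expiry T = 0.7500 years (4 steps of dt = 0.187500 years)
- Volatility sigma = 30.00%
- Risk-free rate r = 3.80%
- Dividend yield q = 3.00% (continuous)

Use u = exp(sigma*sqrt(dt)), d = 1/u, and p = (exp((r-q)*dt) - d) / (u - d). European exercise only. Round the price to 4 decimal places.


Answer: Price = V(0,0) = 5.3731

Derivation:
dt = T/N = 0.187500
u = exp(sigma*sqrt(dt)) = 1.138719; d = 1/u = 0.878180
p = (exp((r-q)*dt) - d) / (u - d) = 0.473331
Discount per step: exp(-r*dt) = 0.992900
Stock lattice S(k, i) with i counting down-moves:
  k=0: S(0,0) = 111.9300
  k=1: S(1,0) = 127.4568; S(1,1) = 98.2947
  k=2: S(2,0) = 145.1375; S(2,1) = 111.9300; S(2,2) = 86.3204
  k=3: S(3,0) = 165.2708; S(3,1) = 127.4568; S(3,2) = 98.2947; S(3,3) = 75.8048
  k=4: S(4,0) = 188.1969; S(4,1) = 145.1375; S(4,2) = 111.9300; S(4,3) = 86.3204; S(4,4) = 66.5703
Terminal payoffs V(N, i) = max(K - S_T, 0):
  V(4,0) = 0.000000; V(4,1) = 0.000000; V(4,2) = 0.000000; V(4,3) = 11.339591; V(4,4) = 31.089707
Backward induction: V(k, i) = exp(-r*dt) * [p * V(k+1, i) + (1-p) * V(k+1, i+1)].
  V(3,0) = exp(-r*dt) * [p*0.000000 + (1-p)*0.000000] = 0.000000
  V(3,1) = exp(-r*dt) * [p*0.000000 + (1-p)*0.000000] = 0.000000
  V(3,2) = exp(-r*dt) * [p*0.000000 + (1-p)*11.339591] = 5.929808
  V(3,3) = exp(-r*dt) * [p*11.339591 + (1-p)*31.089707] = 21.587003
  V(2,0) = exp(-r*dt) * [p*0.000000 + (1-p)*0.000000] = 0.000000
  V(2,1) = exp(-r*dt) * [p*0.000000 + (1-p)*5.929808] = 3.100872
  V(2,2) = exp(-r*dt) * [p*5.929808 + (1-p)*21.587003] = 14.075318
  V(1,0) = exp(-r*dt) * [p*0.000000 + (1-p)*3.100872] = 1.621537
  V(1,1) = exp(-r*dt) * [p*3.100872 + (1-p)*14.075318] = 8.817719
  V(0,0) = exp(-r*dt) * [p*1.621537 + (1-p)*8.817719] = 5.373121


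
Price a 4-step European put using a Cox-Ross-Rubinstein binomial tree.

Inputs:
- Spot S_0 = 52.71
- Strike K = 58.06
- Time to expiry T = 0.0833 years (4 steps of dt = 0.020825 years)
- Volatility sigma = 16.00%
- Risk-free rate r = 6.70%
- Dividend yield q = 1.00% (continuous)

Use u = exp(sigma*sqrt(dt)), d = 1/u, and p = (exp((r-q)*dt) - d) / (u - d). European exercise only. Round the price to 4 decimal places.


dt = T/N = 0.020825
u = exp(sigma*sqrt(dt)) = 1.023358; d = 1/u = 0.977175
p = (exp((r-q)*dt) - d) / (u - d) = 0.519946
Discount per step: exp(-r*dt) = 0.998606
Stock lattice S(k, i) with i counting down-moves:
  k=0: S(0,0) = 52.7100
  k=1: S(1,0) = 53.9412; S(1,1) = 51.5069
  k=2: S(2,0) = 55.2012; S(2,1) = 52.7100; S(2,2) = 50.3313
  k=3: S(3,0) = 56.4905; S(3,1) = 53.9412; S(3,2) = 51.5069; S(3,3) = 49.1825
  k=4: S(4,0) = 57.8101; S(4,1) = 55.2012; S(4,2) = 52.7100; S(4,3) = 50.3313; S(4,4) = 48.0599
Terminal payoffs V(N, i) = max(K - S_T, 0):
  V(4,0) = 0.249943; V(4,1) = 2.858840; V(4,2) = 5.350000; V(4,3) = 7.728737; V(4,4) = 10.000125
Backward induction: V(k, i) = exp(-r*dt) * [p * V(k+1, i) + (1-p) * V(k+1, i+1)].
  V(3,0) = exp(-r*dt) * [p*0.249943 + (1-p)*2.858840] = 1.500260
  V(3,1) = exp(-r*dt) * [p*2.858840 + (1-p)*5.350000] = 4.049078
  V(3,2) = exp(-r*dt) * [p*5.350000 + (1-p)*7.728737] = 6.482871
  V(3,3) = exp(-r*dt) * [p*7.728737 + (1-p)*10.000125] = 8.806830
  V(2,0) = exp(-r*dt) * [p*1.500260 + (1-p)*4.049078] = 2.720033
  V(2,1) = exp(-r*dt) * [p*4.049078 + (1-p)*6.482871] = 5.210156
  V(2,2) = exp(-r*dt) * [p*6.482871 + (1-p)*8.806830] = 7.587902
  V(1,0) = exp(-r*dt) * [p*2.720033 + (1-p)*5.210156] = 3.909967
  V(1,1) = exp(-r*dt) * [p*5.210156 + (1-p)*7.587902] = 6.342747
  V(0,0) = exp(-r*dt) * [p*3.909967 + (1-p)*6.342747] = 5.070753

Answer: Price = V(0,0) = 5.0708


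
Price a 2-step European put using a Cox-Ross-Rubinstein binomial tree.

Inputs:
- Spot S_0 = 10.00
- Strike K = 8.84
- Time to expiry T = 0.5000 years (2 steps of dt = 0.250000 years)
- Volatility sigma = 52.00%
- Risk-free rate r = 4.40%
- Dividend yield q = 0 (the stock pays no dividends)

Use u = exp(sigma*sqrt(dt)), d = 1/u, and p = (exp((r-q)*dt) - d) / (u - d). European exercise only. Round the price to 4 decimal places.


dt = T/N = 0.250000
u = exp(sigma*sqrt(dt)) = 1.296930; d = 1/u = 0.771052
p = (exp((r-q)*dt) - d) / (u - d) = 0.456397
Discount per step: exp(-r*dt) = 0.989060
Stock lattice S(k, i) with i counting down-moves:
  k=0: S(0,0) = 10.0000
  k=1: S(1,0) = 12.9693; S(1,1) = 7.7105
  k=2: S(2,0) = 16.8203; S(2,1) = 10.0000; S(2,2) = 5.9452
Terminal payoffs V(N, i) = max(K - S_T, 0):
  V(2,0) = 0.000000; V(2,1) = 0.000000; V(2,2) = 2.894795
Backward induction: V(k, i) = exp(-r*dt) * [p * V(k+1, i) + (1-p) * V(k+1, i+1)].
  V(1,0) = exp(-r*dt) * [p*0.000000 + (1-p)*0.000000] = 0.000000
  V(1,1) = exp(-r*dt) * [p*0.000000 + (1-p)*2.894795] = 1.556405
  V(0,0) = exp(-r*dt) * [p*0.000000 + (1-p)*1.556405] = 0.836812

Answer: Price = V(0,0) = 0.8368


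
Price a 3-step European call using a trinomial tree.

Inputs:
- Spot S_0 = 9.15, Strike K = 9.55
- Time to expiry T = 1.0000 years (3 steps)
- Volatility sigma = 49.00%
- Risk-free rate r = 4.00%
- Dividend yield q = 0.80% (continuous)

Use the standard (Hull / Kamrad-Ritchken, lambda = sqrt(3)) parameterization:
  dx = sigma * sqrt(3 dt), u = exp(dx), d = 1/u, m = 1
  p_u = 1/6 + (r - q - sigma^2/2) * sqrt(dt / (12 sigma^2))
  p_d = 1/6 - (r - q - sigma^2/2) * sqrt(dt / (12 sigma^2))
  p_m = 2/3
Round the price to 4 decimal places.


dt = T/N = 0.333333; dx = sigma*sqrt(3*dt) = 0.490000
u = exp(dx) = 1.632316; d = 1/u = 0.612626
p_u = 0.136718, p_m = 0.666667, p_d = 0.196616
Discount per step: exp(-r*dt) = 0.986755
Stock lattice S(k, j) with j the centered position index:
  k=0: S(0,+0) = 9.1500
  k=1: S(1,-1) = 5.6055; S(1,+0) = 9.1500; S(1,+1) = 14.9357
  k=2: S(2,-2) = 3.4341; S(2,-1) = 5.6055; S(2,+0) = 9.1500; S(2,+1) = 14.9357; S(2,+2) = 24.3798
  k=3: S(3,-3) = 2.1038; S(3,-2) = 3.4341; S(3,-1) = 5.6055; S(3,+0) = 9.1500; S(3,+1) = 14.9357; S(3,+2) = 24.3798; S(3,+3) = 39.7955
Terminal payoffs V(N, j) = max(S_T - K, 0):
  V(3,-3) = 0.000000; V(3,-2) = 0.000000; V(3,-1) = 0.000000; V(3,+0) = 0.000000; V(3,+1) = 5.385693; V(3,+2) = 14.829775; V(3,+3) = 30.245502
Backward induction: V(k, j) = exp(-r*dt) * [p_u * V(k+1, j+1) + p_m * V(k+1, j) + p_d * V(k+1, j-1)]
  V(2,-2) = exp(-r*dt) * [p_u*0.000000 + p_m*0.000000 + p_d*0.000000] = 0.000000
  V(2,-1) = exp(-r*dt) * [p_u*0.000000 + p_m*0.000000 + p_d*0.000000] = 0.000000
  V(2,+0) = exp(-r*dt) * [p_u*5.385693 + p_m*0.000000 + p_d*0.000000] = 0.726567
  V(2,+1) = exp(-r*dt) * [p_u*14.829775 + p_m*5.385693 + p_d*0.000000] = 5.543546
  V(2,+2) = exp(-r*dt) * [p_u*30.245502 + p_m*14.829775 + p_d*5.385693] = 14.880784
  V(1,-1) = exp(-r*dt) * [p_u*0.726567 + p_m*0.000000 + p_d*0.000000] = 0.098019
  V(1,+0) = exp(-r*dt) * [p_u*5.543546 + p_m*0.726567 + p_d*0.000000] = 1.225825
  V(1,+1) = exp(-r*dt) * [p_u*14.880784 + p_m*5.543546 + p_d*0.726567] = 5.795231
  V(0,+0) = exp(-r*dt) * [p_u*5.795231 + p_m*1.225825 + p_d*0.098019] = 1.607226

Answer: Price = V(0,0) = 1.6072


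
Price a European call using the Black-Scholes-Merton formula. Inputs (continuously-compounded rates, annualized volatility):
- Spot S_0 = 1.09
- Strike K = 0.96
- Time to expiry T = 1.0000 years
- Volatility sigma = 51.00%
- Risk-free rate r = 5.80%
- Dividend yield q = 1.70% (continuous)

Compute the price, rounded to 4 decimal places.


d1 = (ln(S/K) + (r - q + 0.5*sigma^2) * T) / (sigma * sqrt(T)) = 0.58441116
d2 = d1 - sigma * sqrt(T) = 0.07441116
exp(-rT) = 0.94364995; exp(-qT) = 0.98314368
C = S_0 * exp(-qT) * N(d1) - K * exp(-rT) * N(d2)
N(d1) = 0.72052814; N(d2) = 0.52965838
C = 1.0900 * 0.98314368 * 0.72052814 - 0.9600 * 0.94364995 * 0.52965838 = 0.2923

Answer: Price = 0.2923


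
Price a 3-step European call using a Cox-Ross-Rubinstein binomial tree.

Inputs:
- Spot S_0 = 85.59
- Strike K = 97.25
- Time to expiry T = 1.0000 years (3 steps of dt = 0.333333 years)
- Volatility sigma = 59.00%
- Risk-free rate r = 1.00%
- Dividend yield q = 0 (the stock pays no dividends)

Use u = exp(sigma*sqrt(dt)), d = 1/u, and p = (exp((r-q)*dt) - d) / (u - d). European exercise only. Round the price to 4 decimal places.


dt = T/N = 0.333333
u = exp(sigma*sqrt(dt)) = 1.405842; d = 1/u = 0.711317
p = (exp((r-q)*dt) - d) / (u - d) = 0.420462
Discount per step: exp(-r*dt) = 0.996672
Stock lattice S(k, i) with i counting down-moves:
  k=0: S(0,0) = 85.5900
  k=1: S(1,0) = 120.3260; S(1,1) = 60.8816
  k=2: S(2,0) = 169.1595; S(2,1) = 85.5900; S(2,2) = 43.3062
  k=3: S(3,0) = 237.8115; S(3,1) = 120.3260; S(3,2) = 60.8816; S(3,3) = 30.8044
Terminal payoffs V(N, i) = max(S_T - K, 0):
  V(3,0) = 140.561521; V(3,1) = 23.076047; V(3,2) = 0.000000; V(3,3) = 0.000000
Backward induction: V(k, i) = exp(-r*dt) * [p * V(k+1, i) + (1-p) * V(k+1, i+1)].
  V(2,0) = exp(-r*dt) * [p*140.561521 + (1-p)*23.076047] = 72.233079
  V(2,1) = exp(-r*dt) * [p*23.076047 + (1-p)*0.000000] = 9.670319
  V(2,2) = exp(-r*dt) * [p*0.000000 + (1-p)*0.000000] = 0.000000
  V(1,0) = exp(-r*dt) * [p*72.233079 + (1-p)*9.670319] = 35.855881
  V(1,1) = exp(-r*dt) * [p*9.670319 + (1-p)*0.000000] = 4.052474
  V(0,0) = exp(-r*dt) * [p*35.855881 + (1-p)*4.052474] = 17.366622

Answer: Price = V(0,0) = 17.3666


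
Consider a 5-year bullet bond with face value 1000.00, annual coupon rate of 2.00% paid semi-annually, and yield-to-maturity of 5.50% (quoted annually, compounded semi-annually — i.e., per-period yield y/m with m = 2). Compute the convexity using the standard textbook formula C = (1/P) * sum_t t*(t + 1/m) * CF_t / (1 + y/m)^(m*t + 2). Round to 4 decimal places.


Answer: Convexity = 24.3926

Derivation:
Coupon per period c = face * coupon_rate / m = 10.000000
Periods per year m = 2; per-period yield y/m = 0.027500
Number of cashflows N = 10
Cashflows (t years, CF_t, discount factor 1/(1+y/m)^(m*t), PV):
  t = 0.5000: CF_t = 10.000000, DF = 0.973236, PV = 9.732360
  t = 1.0000: CF_t = 10.000000, DF = 0.947188, PV = 9.471883
  t = 1.5000: CF_t = 10.000000, DF = 0.921838, PV = 9.218378
  t = 2.0000: CF_t = 10.000000, DF = 0.897166, PV = 8.971657
  t = 2.5000: CF_t = 10.000000, DF = 0.873154, PV = 8.731540
  t = 3.0000: CF_t = 10.000000, DF = 0.849785, PV = 8.497849
  t = 3.5000: CF_t = 10.000000, DF = 0.827041, PV = 8.270413
  t = 4.0000: CF_t = 10.000000, DF = 0.804906, PV = 8.049064
  t = 4.5000: CF_t = 10.000000, DF = 0.783364, PV = 7.833638
  t = 5.0000: CF_t = 1010.000000, DF = 0.762398, PV = 770.021885
Price P = sum_t PV_t = 848.798667
Convexity numerator sum_t t*(t + 1/m) * CF_t / (1+y/m)^(m*t + 2):
  t = 0.5000: term = 4.609189
  t = 1.0000: term = 13.457486
  t = 1.5000: term = 26.194620
  t = 2.0000: term = 42.489246
  t = 2.5000: term = 62.028096
  t = 3.0000: term = 84.515167
  t = 3.5000: term = 109.670939
  t = 4.0000: term = 137.231623
  t = 4.5000: term = 166.948446
  t = 5.0000: term = 20057.282943
Convexity = (1/P) * sum = 20704.427755 / 848.798667 = 24.392625


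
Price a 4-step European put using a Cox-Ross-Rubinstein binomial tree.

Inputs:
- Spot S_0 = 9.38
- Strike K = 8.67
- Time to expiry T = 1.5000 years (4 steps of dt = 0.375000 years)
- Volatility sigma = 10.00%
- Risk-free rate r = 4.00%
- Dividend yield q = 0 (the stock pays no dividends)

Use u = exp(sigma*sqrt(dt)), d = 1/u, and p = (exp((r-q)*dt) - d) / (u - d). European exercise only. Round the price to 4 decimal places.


dt = T/N = 0.375000
u = exp(sigma*sqrt(dt)) = 1.063151; d = 1/u = 0.940600
p = (exp((r-q)*dt) - d) / (u - d) = 0.608016
Discount per step: exp(-r*dt) = 0.985112
Stock lattice S(k, i) with i counting down-moves:
  k=0: S(0,0) = 9.3800
  k=1: S(1,0) = 9.9724; S(1,1) = 8.8228
  k=2: S(2,0) = 10.6021; S(2,1) = 9.3800; S(2,2) = 8.2988
  k=3: S(3,0) = 11.2717; S(3,1) = 9.9724; S(3,2) = 8.8228; S(3,3) = 7.8058
  k=4: S(4,0) = 11.9835; S(4,1) = 10.6021; S(4,2) = 9.3800; S(4,3) = 8.2988; S(4,4) = 7.3421
Terminal payoffs V(N, i) = max(K - S_T, 0):
  V(4,0) = 0.000000; V(4,1) = 0.000000; V(4,2) = 0.000000; V(4,3) = 0.371247; V(4,4) = 1.327857
Backward induction: V(k, i) = exp(-r*dt) * [p * V(k+1, i) + (1-p) * V(k+1, i+1)].
  V(3,0) = exp(-r*dt) * [p*0.000000 + (1-p)*0.000000] = 0.000000
  V(3,1) = exp(-r*dt) * [p*0.000000 + (1-p)*0.000000] = 0.000000
  V(3,2) = exp(-r*dt) * [p*0.000000 + (1-p)*0.371247] = 0.143356
  V(3,3) = exp(-r*dt) * [p*0.371247 + (1-p)*1.327857] = 0.735113
  V(2,0) = exp(-r*dt) * [p*0.000000 + (1-p)*0.000000] = 0.000000
  V(2,1) = exp(-r*dt) * [p*0.000000 + (1-p)*0.143356] = 0.055357
  V(2,2) = exp(-r*dt) * [p*0.143356 + (1-p)*0.735113] = 0.369728
  V(1,0) = exp(-r*dt) * [p*0.000000 + (1-p)*0.055357] = 0.021376
  V(1,1) = exp(-r*dt) * [p*0.055357 + (1-p)*0.369728] = 0.175926
  V(0,0) = exp(-r*dt) * [p*0.021376 + (1-p)*0.175926] = 0.080737

Answer: Price = V(0,0) = 0.0807


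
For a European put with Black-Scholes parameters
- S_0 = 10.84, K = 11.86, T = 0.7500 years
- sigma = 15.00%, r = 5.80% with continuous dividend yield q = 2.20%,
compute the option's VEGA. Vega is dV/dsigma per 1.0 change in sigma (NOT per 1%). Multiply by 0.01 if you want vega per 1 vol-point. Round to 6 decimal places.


Answer: Vega = 3.373617

Derivation:
d1 = -0.4194711250; d2 = -0.5493749355
phi(d1) = 0.3653437654; exp(-qT) = 0.9836353794; exp(-rT) = 0.9574325541
Vega = S * exp(-qT) * phi(d1) * sqrt(T) = 10.8400 * 0.9836353794 * 0.3653437654 * 0.8660254038 = 3.373617


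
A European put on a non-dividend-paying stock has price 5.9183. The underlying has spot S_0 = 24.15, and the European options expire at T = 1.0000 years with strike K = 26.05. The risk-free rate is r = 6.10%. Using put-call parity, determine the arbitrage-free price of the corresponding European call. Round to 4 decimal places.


Put-call parity: C - P = S_0 * exp(-qT) - K * exp(-rT).
S_0 * exp(-qT) = 24.1500 * 1.00000000 = 24.15000000
K * exp(-rT) = 26.0500 * 0.94082324 = 24.50844540
C = P + S*exp(-qT) - K*exp(-rT)
C = 5.9183 + 24.15000000 - 24.50844540 = 5.5599

Answer: Call price = 5.5599


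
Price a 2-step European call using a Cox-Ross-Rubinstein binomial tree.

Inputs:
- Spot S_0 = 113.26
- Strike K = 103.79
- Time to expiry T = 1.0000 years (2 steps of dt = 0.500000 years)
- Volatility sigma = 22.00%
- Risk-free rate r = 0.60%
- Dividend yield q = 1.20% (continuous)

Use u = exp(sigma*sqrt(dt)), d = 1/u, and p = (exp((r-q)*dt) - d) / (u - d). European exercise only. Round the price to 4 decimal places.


Answer: Price = V(0,0) = 14.9619

Derivation:
dt = T/N = 0.500000
u = exp(sigma*sqrt(dt)) = 1.168316; d = 1/u = 0.855933
p = (exp((r-q)*dt) - d) / (u - d) = 0.451598
Discount per step: exp(-r*dt) = 0.997004
Stock lattice S(k, i) with i counting down-moves:
  k=0: S(0,0) = 113.2600
  k=1: S(1,0) = 132.3235; S(1,1) = 96.9429
  k=2: S(2,0) = 154.5957; S(2,1) = 113.2600; S(2,2) = 82.9766
Terminal payoffs V(N, i) = max(S_T - K, 0):
  V(2,0) = 50.805657; V(2,1) = 9.470000; V(2,2) = 0.000000
Backward induction: V(k, i) = exp(-r*dt) * [p * V(k+1, i) + (1-p) * V(k+1, i+1)].
  V(1,0) = exp(-r*dt) * [p*50.805657 + (1-p)*9.470000] = 28.052822
  V(1,1) = exp(-r*dt) * [p*9.470000 + (1-p)*0.000000] = 4.263824
  V(0,0) = exp(-r*dt) * [p*28.052822 + (1-p)*4.263824] = 14.961939


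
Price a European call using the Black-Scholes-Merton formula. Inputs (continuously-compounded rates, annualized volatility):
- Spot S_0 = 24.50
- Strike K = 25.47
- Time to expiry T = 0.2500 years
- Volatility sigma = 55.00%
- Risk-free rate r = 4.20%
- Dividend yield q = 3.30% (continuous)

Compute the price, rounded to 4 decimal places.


Answer: Price = 2.2780

Derivation:
d1 = (ln(S/K) + (r - q + 0.5*sigma^2) * T) / (sigma * sqrt(T)) = 0.00448847
d2 = d1 - sigma * sqrt(T) = -0.27051153
exp(-rT) = 0.98955493; exp(-qT) = 0.99178394
C = S_0 * exp(-qT) * N(d1) - K * exp(-rT) * N(d2)
N(d1) = 0.50179063; N(d2) = 0.39338337
C = 24.5000 * 0.99178394 * 0.50179063 - 25.4700 * 0.98955493 * 0.39338337 = 2.2780


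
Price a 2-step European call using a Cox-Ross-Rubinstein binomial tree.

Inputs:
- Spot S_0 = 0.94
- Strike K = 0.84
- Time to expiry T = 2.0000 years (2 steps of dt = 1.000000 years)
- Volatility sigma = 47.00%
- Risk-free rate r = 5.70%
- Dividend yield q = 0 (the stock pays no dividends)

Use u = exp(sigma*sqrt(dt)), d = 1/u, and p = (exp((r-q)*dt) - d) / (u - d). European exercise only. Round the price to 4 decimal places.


Answer: Price = V(0,0) = 0.3206

Derivation:
dt = T/N = 1.000000
u = exp(sigma*sqrt(dt)) = 1.599994; d = 1/u = 0.625002
p = (exp((r-q)*dt) - d) / (u - d) = 0.444777
Discount per step: exp(-r*dt) = 0.944594
Stock lattice S(k, i) with i counting down-moves:
  k=0: S(0,0) = 0.9400
  k=1: S(1,0) = 1.5040; S(1,1) = 0.5875
  k=2: S(2,0) = 2.4064; S(2,1) = 0.9400; S(2,2) = 0.3672
Terminal payoffs V(N, i) = max(S_T - K, 0):
  V(2,0) = 1.566383; V(2,1) = 0.100000; V(2,2) = 0.000000
Backward induction: V(k, i) = exp(-r*dt) * [p * V(k+1, i) + (1-p) * V(k+1, i+1)].
  V(1,0) = exp(-r*dt) * [p*1.566383 + (1-p)*0.100000] = 0.710536
  V(1,1) = exp(-r*dt) * [p*0.100000 + (1-p)*0.000000] = 0.042013
  V(0,0) = exp(-r*dt) * [p*0.710536 + (1-p)*0.042013] = 0.320554


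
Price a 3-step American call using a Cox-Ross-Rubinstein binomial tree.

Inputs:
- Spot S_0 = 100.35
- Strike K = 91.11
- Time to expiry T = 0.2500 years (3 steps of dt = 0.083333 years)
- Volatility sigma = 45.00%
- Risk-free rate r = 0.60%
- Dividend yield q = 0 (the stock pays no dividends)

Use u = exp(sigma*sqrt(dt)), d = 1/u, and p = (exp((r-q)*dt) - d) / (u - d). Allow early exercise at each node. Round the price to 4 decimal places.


Answer: Price = V(0,0) = 14.0089

Derivation:
dt = T/N = 0.083333
u = exp(sigma*sqrt(dt)) = 1.138719; d = 1/u = 0.878180
p = (exp((r-q)*dt) - d) / (u - d) = 0.469489
Discount per step: exp(-r*dt) = 0.999500
Stock lattice S(k, i) with i counting down-moves:
  k=0: S(0,0) = 100.3500
  k=1: S(1,0) = 114.2704; S(1,1) = 88.1254
  k=2: S(2,0) = 130.1219; S(2,1) = 100.3500; S(2,2) = 77.3899
  k=3: S(3,0) = 148.1723; S(3,1) = 114.2704; S(3,2) = 88.1254; S(3,3) = 67.9623
Terminal payoffs V(N, i) = max(S_T - K, 0):
  V(3,0) = 57.062259; V(3,1) = 23.160436; V(3,2) = 0.000000; V(3,3) = 0.000000
Backward induction: V(k, i) = exp(-r*dt) * [p * V(k+1, i) + (1-p) * V(k+1, i+1)]; then take max(V_cont, immediate exercise) for American.
  V(2,0) = exp(-r*dt) * [p*57.062259 + (1-p)*23.160436] = 39.057443; exercise = 39.011899; V(2,0) = max -> 39.057443
  V(2,1) = exp(-r*dt) * [p*23.160436 + (1-p)*0.000000] = 10.868140; exercise = 9.240000; V(2,1) = max -> 10.868140
  V(2,2) = exp(-r*dt) * [p*0.000000 + (1-p)*0.000000] = 0.000000; exercise = 0.000000; V(2,2) = max -> 0.000000
  V(1,0) = exp(-r*dt) * [p*39.057443 + (1-p)*10.868140] = 24.090665; exercise = 23.160436; V(1,0) = max -> 24.090665
  V(1,1) = exp(-r*dt) * [p*10.868140 + (1-p)*0.000000] = 5.099924; exercise = 0.000000; V(1,1) = max -> 5.099924
  V(0,0) = exp(-r*dt) * [p*24.090665 + (1-p)*5.099924] = 14.008866; exercise = 9.240000; V(0,0) = max -> 14.008866
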